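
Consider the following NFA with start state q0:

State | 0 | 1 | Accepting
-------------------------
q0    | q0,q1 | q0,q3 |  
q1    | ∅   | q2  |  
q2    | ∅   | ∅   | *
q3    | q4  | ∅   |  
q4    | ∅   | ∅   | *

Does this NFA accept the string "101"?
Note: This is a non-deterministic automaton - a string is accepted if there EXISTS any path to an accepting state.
Track the set of states the NFA could be in: start {q0}
Read '1': {q0} → {q0, q3}
Read '0': {q0, q3} → {q0, q1, q4}
Read '1': {q0, q1, q4} → {q0, q2, q3}
Final set {q0, q2, q3} contains accepting state(s) {q2} → accepted.

Final answer: Yes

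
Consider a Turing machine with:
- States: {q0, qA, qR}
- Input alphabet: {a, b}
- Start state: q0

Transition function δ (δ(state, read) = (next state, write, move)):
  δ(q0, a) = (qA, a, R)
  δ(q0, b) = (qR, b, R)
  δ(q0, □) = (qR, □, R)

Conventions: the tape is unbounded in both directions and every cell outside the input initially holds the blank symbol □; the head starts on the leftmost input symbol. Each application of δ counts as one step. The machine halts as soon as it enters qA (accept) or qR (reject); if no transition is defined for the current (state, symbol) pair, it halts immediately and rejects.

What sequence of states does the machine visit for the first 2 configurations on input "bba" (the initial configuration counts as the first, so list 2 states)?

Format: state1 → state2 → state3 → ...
Step 0: [q0]bba (head at position 0)
Step 1: δ(q0, b) = (qR, b, R)  ⊢  b[qR]ba (head at position 1)
Reading off the states of these 2 configurations: q0 → qR

Final answer: q0 → qR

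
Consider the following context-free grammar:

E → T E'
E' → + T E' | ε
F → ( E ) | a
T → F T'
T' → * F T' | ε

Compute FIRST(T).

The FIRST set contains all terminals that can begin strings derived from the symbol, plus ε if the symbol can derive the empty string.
FIRST(F): F → ( E ) contributes '(' and F → a contributes 'a', so FIRST(F) = {(, a}. F is not nullable.
FIRST(T): T → F T' begins with F, and F is not nullable, so FIRST(T) = FIRST(F) = {(, a}.

Final answer: {(, a}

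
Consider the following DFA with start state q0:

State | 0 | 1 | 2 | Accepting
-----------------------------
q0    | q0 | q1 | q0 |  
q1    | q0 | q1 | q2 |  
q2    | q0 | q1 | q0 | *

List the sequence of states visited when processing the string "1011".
q0 → q1 → q0 → q1 → q1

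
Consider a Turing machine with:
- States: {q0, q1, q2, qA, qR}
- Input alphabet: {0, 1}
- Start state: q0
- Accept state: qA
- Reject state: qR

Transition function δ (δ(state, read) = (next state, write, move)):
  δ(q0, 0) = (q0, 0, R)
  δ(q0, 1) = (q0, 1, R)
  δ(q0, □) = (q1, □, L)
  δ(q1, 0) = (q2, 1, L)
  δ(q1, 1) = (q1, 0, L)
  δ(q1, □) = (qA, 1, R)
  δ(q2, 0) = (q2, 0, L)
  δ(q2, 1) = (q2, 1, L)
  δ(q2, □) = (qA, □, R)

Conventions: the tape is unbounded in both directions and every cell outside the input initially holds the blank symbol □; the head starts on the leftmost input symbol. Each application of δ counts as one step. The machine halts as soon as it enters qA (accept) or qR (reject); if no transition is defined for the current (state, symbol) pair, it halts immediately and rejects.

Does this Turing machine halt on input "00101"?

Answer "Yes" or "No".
Step 0: [q0]00101 (head at position 0)
Step 1: δ(q0, 0) = (q0, 0, R)  ⊢  0[q0]0101 (head at position 1)
Step 2: δ(q0, 0) = (q0, 0, R)  ⊢  00[q0]101 (head at position 2)
Step 3: δ(q0, 1) = (q0, 1, R)  ⊢  001[q0]01 (head at position 3)
Step 4: δ(q0, 0) = (q0, 0, R)  ⊢  0010[q0]1 (head at position 4)
Step 5: δ(q0, 1) = (q0, 1, R)  ⊢  00101[q0]□ (head at position 5)
Step 6: δ(q0, □) = (q1, □, L)  ⊢  0010[q1]1□ (head at position 4)
Step 7: δ(q1, 1) = (q1, 0, L)  ⊢  001[q1]00□ (head at position 3)
Step 8: δ(q1, 0) = (q2, 1, L)  ⊢  00[q2]110□ (head at position 2)
Step 9: δ(q2, 1) = (q2, 1, L)  ⊢  0[q2]0110□ (head at position 1)
Step 10: δ(q2, 0) = (q2, 0, L)  ⊢  [q2]00110□ (head at position 0)
Step 11: δ(q2, 0) = (q2, 0, L)  ⊢  [q2]□00110□ (head at position -1)
Step 12: δ(q2, □) = (qA, □, R)  ⊢  □[qA]00110□ (head at position 0)
The machine is in qA, so it halts and accepts.
It halts after 12 steps.

Final answer: Yes - halts after 12 steps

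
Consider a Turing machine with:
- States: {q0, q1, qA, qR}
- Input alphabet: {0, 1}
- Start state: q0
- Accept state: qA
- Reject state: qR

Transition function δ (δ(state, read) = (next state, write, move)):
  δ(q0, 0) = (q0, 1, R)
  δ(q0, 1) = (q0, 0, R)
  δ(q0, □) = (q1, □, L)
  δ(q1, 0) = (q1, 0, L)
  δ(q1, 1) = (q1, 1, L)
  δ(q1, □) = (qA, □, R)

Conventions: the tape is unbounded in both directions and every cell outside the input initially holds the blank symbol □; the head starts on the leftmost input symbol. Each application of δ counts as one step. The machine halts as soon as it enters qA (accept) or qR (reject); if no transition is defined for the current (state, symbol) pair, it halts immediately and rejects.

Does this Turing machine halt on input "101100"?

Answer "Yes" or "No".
Step 0: [q0]101100 (head at position 0)
Step 1: δ(q0, 1) = (q0, 0, R)  ⊢  0[q0]01100 (head at position 1)
Step 2: δ(q0, 0) = (q0, 1, R)  ⊢  01[q0]1100 (head at position 2)
Step 3: δ(q0, 1) = (q0, 0, R)  ⊢  010[q0]100 (head at position 3)
Step 4: δ(q0, 1) = (q0, 0, R)  ⊢  0100[q0]00 (head at position 4)
Step 5: δ(q0, 0) = (q0, 1, R)  ⊢  01001[q0]0 (head at position 5)
Step 6: δ(q0, 0) = (q0, 1, R)  ⊢  010011[q0]□ (head at position 6)
Step 7: δ(q0, □) = (q1, □, L)  ⊢  01001[q1]1□ (head at position 5)
Step 8: δ(q1, 1) = (q1, 1, L)  ⊢  0100[q1]11□ (head at position 4)
Step 9: δ(q1, 1) = (q1, 1, L)  ⊢  010[q1]011□ (head at position 3)
Step 10: δ(q1, 0) = (q1, 0, L)  ⊢  01[q1]0011□ (head at position 2)
Step 11: δ(q1, 0) = (q1, 0, L)  ⊢  0[q1]10011□ (head at position 1)
Step 12: δ(q1, 1) = (q1, 1, L)  ⊢  [q1]010011□ (head at position 0)
Step 13: δ(q1, 0) = (q1, 0, L)  ⊢  [q1]□010011□ (head at position -1)
Step 14: δ(q1, □) = (qA, □, R)  ⊢  □[qA]010011□ (head at position 0)
The machine is in qA, so it halts and accepts.
It halts after 14 steps.

Final answer: Yes - halts after 14 steps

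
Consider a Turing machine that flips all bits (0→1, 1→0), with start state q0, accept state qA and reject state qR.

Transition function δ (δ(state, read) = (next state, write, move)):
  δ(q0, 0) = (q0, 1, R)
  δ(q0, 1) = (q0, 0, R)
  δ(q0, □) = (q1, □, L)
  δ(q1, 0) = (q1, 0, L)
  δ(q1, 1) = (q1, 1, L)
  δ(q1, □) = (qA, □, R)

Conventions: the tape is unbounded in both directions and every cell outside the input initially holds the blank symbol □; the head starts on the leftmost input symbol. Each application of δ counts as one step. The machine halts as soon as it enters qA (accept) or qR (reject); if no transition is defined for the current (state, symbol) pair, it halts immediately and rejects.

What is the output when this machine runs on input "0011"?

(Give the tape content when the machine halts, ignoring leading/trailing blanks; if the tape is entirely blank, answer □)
Step 0: [q0]0011 (head at position 0)
Step 1: δ(q0, 0) = (q0, 1, R)  ⊢  1[q0]011 (head at position 1)
Step 2: δ(q0, 0) = (q0, 1, R)  ⊢  11[q0]11 (head at position 2)
Step 3: δ(q0, 1) = (q0, 0, R)  ⊢  110[q0]1 (head at position 3)
Step 4: δ(q0, 1) = (q0, 0, R)  ⊢  1100[q0]□ (head at position 4)
Step 5: δ(q0, □) = (q1, □, L)  ⊢  110[q1]0□ (head at position 3)
Step 6: δ(q1, 0) = (q1, 0, L)  ⊢  11[q1]00□ (head at position 2)
Step 7: δ(q1, 0) = (q1, 0, L)  ⊢  1[q1]100□ (head at position 1)
Step 8: δ(q1, 1) = (q1, 1, L)  ⊢  [q1]1100□ (head at position 0)
Step 9: δ(q1, 1) = (q1, 1, L)  ⊢  [q1]□1100□ (head at position -1)
Step 10: δ(q1, □) = (qA, □, R)  ⊢  □[qA]1100□ (head at position 0)
The machine is in qA, so it halts and accepts.
Tape content when halted (ignoring surrounding blanks): 1100

Final answer: Output: 1100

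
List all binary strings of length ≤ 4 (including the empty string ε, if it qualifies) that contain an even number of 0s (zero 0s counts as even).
Checking every binary string of length 0 to 4:
  Length 0: accepted: ε | rejected: (none)
  Length 1: accepted: 1 | rejected: 0
  Length 2: accepted: 00, 11 | rejected: 01, 10
  Length 3: accepted: 001, 010, 100, 111 | rejected: 000, 011, 101, 110
  Length 4: accepted: 0000, 0011, 0101, 0110, 1001, 1010, 1100, 1111 | rejected: 0001, 0010, 0100, 0111, 1000, 1011, 1101, 1110
Total: 16 string(s).

Final answer: ε, 1, 00, 11, 001, 010, 100, 111, 0000, 0011, 0101, 0110, 1001, 1010, 1100, 1111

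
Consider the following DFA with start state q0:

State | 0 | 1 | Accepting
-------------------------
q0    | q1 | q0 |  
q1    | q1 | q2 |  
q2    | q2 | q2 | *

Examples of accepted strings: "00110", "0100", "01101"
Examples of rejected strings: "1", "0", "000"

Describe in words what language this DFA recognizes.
binary strings containing '01' as a substring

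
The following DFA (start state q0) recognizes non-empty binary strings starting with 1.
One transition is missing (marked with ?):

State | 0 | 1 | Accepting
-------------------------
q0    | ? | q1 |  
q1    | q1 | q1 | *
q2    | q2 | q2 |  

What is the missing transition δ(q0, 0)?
q2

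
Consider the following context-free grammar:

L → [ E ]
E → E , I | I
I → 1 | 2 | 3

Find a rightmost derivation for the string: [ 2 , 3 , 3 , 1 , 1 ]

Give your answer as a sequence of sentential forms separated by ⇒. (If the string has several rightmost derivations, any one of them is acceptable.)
Start with L.
Step 1: the rightmost non-terminal is L; apply L → [ E ]:  [ E ]
Step 2: the rightmost non-terminal is E; apply E → E , I:  [ E , I ]
Step 3: the rightmost non-terminal is I; apply I → 1:  [ E , 1 ]
Step 4: the rightmost non-terminal is E; apply E → E , I:  [ E , I , 1 ]
Step 5: the rightmost non-terminal is I; apply I → 1:  [ E , 1 , 1 ]
Step 6: the rightmost non-terminal is E; apply E → E , I:  [ E , I , 1 , 1 ]
Step 7: the rightmost non-terminal is I; apply I → 3:  [ E , 3 , 1 , 1 ]
Step 8: the rightmost non-terminal is E; apply E → E , I:  [ E , I , 3 , 1 , 1 ]
Step 9: the rightmost non-terminal is I; apply I → 3:  [ E , 3 , 3 , 1 , 1 ]
Step 10: the rightmost non-terminal is E; apply E → I:  [ I , 3 , 3 , 1 , 1 ]
Step 11: the rightmost non-terminal is I; apply I → 2:  [ 2 , 3 , 3 , 1 , 1 ]

Final answer: L ⇒ [ E ] ⇒ [ E , I ] ⇒ [ E , 1 ] ⇒ [ E , I , 1 ] ⇒ [ E , 1 , 1 ] ⇒ [ E , I , 1 , 1 ] ⇒ [ E , 3 , 1 , 1 ] ⇒ [ E , I , 3 , 1 , 1 ] ⇒ [ E , 3 , 3 , 1 , 1 ] ⇒ [ I , 3 , 3 , 1 , 1 ] ⇒ [ 2 , 3 , 3 , 1 , 1 ]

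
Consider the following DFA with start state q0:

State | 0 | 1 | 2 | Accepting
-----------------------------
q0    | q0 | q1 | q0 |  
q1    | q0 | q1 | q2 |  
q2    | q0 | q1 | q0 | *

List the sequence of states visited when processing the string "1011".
q0 → q1 → q0 → q1 → q1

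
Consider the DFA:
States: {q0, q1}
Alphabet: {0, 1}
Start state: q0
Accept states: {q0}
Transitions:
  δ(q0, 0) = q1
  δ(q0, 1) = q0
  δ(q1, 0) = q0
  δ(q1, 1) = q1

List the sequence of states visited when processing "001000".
Starting at q0
Read '0': q0 -> q1
Read '0': q1 -> q0
Read '1': q0 -> q0
Read '0': q0 -> q1
Read '0': q1 -> q0
Read '0': q0 -> q1

Final answer: q0 -> q1 -> q0 -> q0 -> q1 -> q0 -> q1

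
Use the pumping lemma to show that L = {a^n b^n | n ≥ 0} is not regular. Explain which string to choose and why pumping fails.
Language: L = {a^n b^n | n ≥ 0} (equal numbers of a's followed by b's)
Step 1: Assume for contradiction that L is regular, with pumping length p.
Step 2: Choose s = a^p b^p. Then s ∈ L (it has p a's followed by p b's) and |s| ≥ p.
Step 3: Consider any decomposition s = xyz with |xy| ≤ p and |y| > 0. Since |xy| ≤ p and the first p symbols of s are all a's, y = a^k for some k with 1 ≤ k ≤ p.
Step 4: Pumping up (i = 2): xy²z = a^(p+k) b^p, which has more a's than b's, so xy²z ∉ L.
This contradicts the pumping lemma, so L is not regular.

Final answer: Choose s = a^p b^p. Since |xy| ≤ p, y = a^k with k ≥ 1. Then xy²z = a^(p+k) b^p ∉ L.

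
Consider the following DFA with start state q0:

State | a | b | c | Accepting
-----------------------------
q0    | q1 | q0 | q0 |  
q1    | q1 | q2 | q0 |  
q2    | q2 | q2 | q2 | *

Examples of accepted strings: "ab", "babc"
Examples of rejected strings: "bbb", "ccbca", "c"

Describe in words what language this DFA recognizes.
strings over {a,b,c} containing 'ab' as substring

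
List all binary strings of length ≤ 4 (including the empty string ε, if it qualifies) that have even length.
Checking every binary string of length 0 to 4:
  Length 0: accepted: ε | rejected: (none)
  Length 1: accepted: (none) | rejected: 0, 1
  Length 2: accepted: 00, 01, 10, 11 | rejected: (none)
  Length 3: accepted: (none) | rejected: 000, 001, 010, 011, 100, 101, 110, 111
  Length 4: accepted: 0000, 0001, 0010, 0011, 0100, 0101, 0110, 0111, 1000, 1001, 1010, 1011, 1100, 1101, 1110, 1111 | rejected: (none)
Total: 21 string(s).

Final answer: ε, 00, 01, 10, 11, 0000, 0001, 0010, 0011, 0100, 0101, 0110, 0111, 1000, 1001, 1010, 1011, 1100, 1101, 1110, 1111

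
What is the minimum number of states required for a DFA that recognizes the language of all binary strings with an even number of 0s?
Language: binary strings with an even number of 0s
Lower bound (Myhill–Nerode): the prefixes ε, 0 are pairwise distinguishable:
  ε vs 0: suffix ε distinguishes them (ε has zero 0s (accepted), 0 has one 0 (rejected))
So any DFA needs at least 2 states.
Upper bound: a DFA with 2 states exists (one state per class above).
Minimum states: 2

Final answer: 2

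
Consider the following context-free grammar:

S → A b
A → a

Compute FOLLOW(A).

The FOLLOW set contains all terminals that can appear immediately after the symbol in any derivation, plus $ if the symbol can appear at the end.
A occurs only in S → A b, where it is immediately followed by the terminal b. So FOLLOW(A) = {b}.

Final answer: {b}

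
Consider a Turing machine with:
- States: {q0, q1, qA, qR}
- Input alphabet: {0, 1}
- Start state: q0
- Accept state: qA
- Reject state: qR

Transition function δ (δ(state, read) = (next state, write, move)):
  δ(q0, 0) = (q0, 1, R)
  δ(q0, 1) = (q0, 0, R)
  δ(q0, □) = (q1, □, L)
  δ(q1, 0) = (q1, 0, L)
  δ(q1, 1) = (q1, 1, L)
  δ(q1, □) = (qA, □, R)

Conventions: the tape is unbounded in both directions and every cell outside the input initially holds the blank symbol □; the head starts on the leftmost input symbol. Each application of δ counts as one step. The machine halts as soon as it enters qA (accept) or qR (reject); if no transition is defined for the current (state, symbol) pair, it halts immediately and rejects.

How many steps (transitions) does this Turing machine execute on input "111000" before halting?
Step 0: [q0]111000 (head at position 0)
Step 1: δ(q0, 1) = (q0, 0, R)  ⊢  0[q0]11000 (head at position 1)
Step 2: δ(q0, 1) = (q0, 0, R)  ⊢  00[q0]1000 (head at position 2)
Step 3: δ(q0, 1) = (q0, 0, R)  ⊢  000[q0]000 (head at position 3)
Step 4: δ(q0, 0) = (q0, 1, R)  ⊢  0001[q0]00 (head at position 4)
Step 5: δ(q0, 0) = (q0, 1, R)  ⊢  00011[q0]0 (head at position 5)
Step 6: δ(q0, 0) = (q0, 1, R)  ⊢  000111[q0]□ (head at position 6)
Step 7: δ(q0, □) = (q1, □, L)  ⊢  00011[q1]1□ (head at position 5)
Step 8: δ(q1, 1) = (q1, 1, L)  ⊢  0001[q1]11□ (head at position 4)
Step 9: δ(q1, 1) = (q1, 1, L)  ⊢  000[q1]111□ (head at position 3)
Step 10: δ(q1, 1) = (q1, 1, L)  ⊢  00[q1]0111□ (head at position 2)
Step 11: δ(q1, 0) = (q1, 0, L)  ⊢  0[q1]00111□ (head at position 1)
Step 12: δ(q1, 0) = (q1, 0, L)  ⊢  [q1]000111□ (head at position 0)
Step 13: δ(q1, 0) = (q1, 0, L)  ⊢  [q1]□000111□ (head at position -1)
Step 14: δ(q1, □) = (qA, □, R)  ⊢  □[qA]000111□ (head at position 0)
The machine is in qA, so it halts and accepts.
Number of transitions executed: 14.

Final answer: 14 steps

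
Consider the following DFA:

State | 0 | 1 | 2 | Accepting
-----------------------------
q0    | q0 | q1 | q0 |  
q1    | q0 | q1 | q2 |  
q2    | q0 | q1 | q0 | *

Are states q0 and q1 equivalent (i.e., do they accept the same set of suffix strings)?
Try the suffix "2".
From q0: q0 → q0 — not accepting.
From q1: q1 → q2 — accepting.
The two states disagree on this suffix, so they are not equivalent.

Final answer: No. Distinguishing string: "2" - accepted from q1 but not from q0.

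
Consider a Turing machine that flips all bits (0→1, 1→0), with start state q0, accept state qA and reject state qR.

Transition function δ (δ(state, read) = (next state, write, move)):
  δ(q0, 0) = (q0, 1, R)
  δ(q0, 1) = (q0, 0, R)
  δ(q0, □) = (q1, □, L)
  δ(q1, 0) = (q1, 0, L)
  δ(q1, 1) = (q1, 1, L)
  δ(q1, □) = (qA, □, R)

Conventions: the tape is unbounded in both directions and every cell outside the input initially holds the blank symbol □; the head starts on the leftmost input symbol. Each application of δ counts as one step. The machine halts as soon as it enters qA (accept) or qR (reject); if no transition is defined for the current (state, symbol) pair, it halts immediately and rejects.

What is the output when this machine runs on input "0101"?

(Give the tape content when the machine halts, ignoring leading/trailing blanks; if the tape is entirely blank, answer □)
Step 0: [q0]0101 (head at position 0)
Step 1: δ(q0, 0) = (q0, 1, R)  ⊢  1[q0]101 (head at position 1)
Step 2: δ(q0, 1) = (q0, 0, R)  ⊢  10[q0]01 (head at position 2)
Step 3: δ(q0, 0) = (q0, 1, R)  ⊢  101[q0]1 (head at position 3)
Step 4: δ(q0, 1) = (q0, 0, R)  ⊢  1010[q0]□ (head at position 4)
Step 5: δ(q0, □) = (q1, □, L)  ⊢  101[q1]0□ (head at position 3)
Step 6: δ(q1, 0) = (q1, 0, L)  ⊢  10[q1]10□ (head at position 2)
Step 7: δ(q1, 1) = (q1, 1, L)  ⊢  1[q1]010□ (head at position 1)
Step 8: δ(q1, 0) = (q1, 0, L)  ⊢  [q1]1010□ (head at position 0)
Step 9: δ(q1, 1) = (q1, 1, L)  ⊢  [q1]□1010□ (head at position -1)
Step 10: δ(q1, □) = (qA, □, R)  ⊢  □[qA]1010□ (head at position 0)
The machine is in qA, so it halts and accepts.
Tape content when halted (ignoring surrounding blanks): 1010

Final answer: Output: 1010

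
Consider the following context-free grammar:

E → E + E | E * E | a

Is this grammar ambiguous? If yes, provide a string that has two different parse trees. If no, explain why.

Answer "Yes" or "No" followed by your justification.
Two different leftmost derivations of a + a * a:
  (1) E ⇒ E + E ⇒ a + E ⇒ a + E * E ⇒ a + a * E ⇒ a + a * a   (tree groups a + (a * a))
  (2) E ⇒ E * E ⇒ E + E * E ⇒ a + E * E ⇒ a + a * E ⇒ a + a * a   (tree groups (a + a) * a)
Two distinct leftmost derivations = two distinct parse trees, so the grammar is ambiguous.

Final answer: Yes - the string 'a + a * a' has two distinct leftmost derivations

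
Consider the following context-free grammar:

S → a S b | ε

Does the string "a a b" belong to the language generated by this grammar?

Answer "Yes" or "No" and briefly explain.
Every derivation applies S → a S b some number n of times and then S → ε, producing a^n b^n with equally many a's and b's. The string a a b has two a's but only one b, so it cannot be derived.

Final answer: No - no valid derivation exists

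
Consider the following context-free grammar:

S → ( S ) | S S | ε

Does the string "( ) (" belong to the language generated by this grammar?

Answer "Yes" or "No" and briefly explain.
Each production adds parentheses only in matched pairs (S → ( S )) or none at all, so every derived string has equally many '(' and ')'. The string ( ) ( has two '(' and one ')', so it cannot be derived.

Final answer: No - no valid derivation exists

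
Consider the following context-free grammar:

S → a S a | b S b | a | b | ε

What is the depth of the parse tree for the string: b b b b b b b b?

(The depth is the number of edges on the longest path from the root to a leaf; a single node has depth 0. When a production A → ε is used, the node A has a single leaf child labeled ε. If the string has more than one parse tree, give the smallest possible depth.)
The string has even length 8, so its (unique) parse tree peels off matching outer symbols: S → b S b, S → b S b, S → b S b, S → b S b, and finally S → ε for the empty middle.
The S nodes are at depths 0..4; the ε leaf under the innermost S is at depth 5 (terminal leaves are at depths 1..4).
Depth = 5.

Final answer: 5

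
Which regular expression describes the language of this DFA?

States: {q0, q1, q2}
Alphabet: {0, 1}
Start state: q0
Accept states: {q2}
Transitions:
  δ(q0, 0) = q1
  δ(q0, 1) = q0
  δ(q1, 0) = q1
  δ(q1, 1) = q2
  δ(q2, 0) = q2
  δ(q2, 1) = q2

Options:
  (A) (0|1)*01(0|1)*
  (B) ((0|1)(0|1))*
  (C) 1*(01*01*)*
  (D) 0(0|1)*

Testing sample strings against the DFA:
  '11100' -> rejected
  '01' -> accepted
  '11000' -> rejected
  '01' -> accepted
Checking each option for a counterexample:
  (A) (0|1)*01(0|1)*: agrees with the DFA on all strings of length ≤ 4
  (B) ((0|1)(0|1))*: ε is rejected by the DFA but matches the regex → eliminated
  (C) 1*(01*01*)*: ε is rejected by the DFA but matches the regex → eliminated
  (D) 0(0|1)*: '0' is rejected by the DFA but matches the regex → eliminated
Only (A) (0|1)*01(0|1)* is consistent with the DFA.

Final answer: (A) (0|1)*01(0|1)*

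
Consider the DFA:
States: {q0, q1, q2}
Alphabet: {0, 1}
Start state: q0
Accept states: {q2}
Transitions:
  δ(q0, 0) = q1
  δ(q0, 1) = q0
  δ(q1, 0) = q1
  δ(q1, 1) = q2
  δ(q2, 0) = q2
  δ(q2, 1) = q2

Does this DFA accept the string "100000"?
Processing string "100000":
  q0 --1--> q0
  q0 --0--> q1
  q1 --0--> q1
  q1 --0--> q1
  q1 --0--> q1
  q1 --0--> q1
Final state: q1
Accept states: {q2}
q1 is not an accept state, so the string is rejected.

Final answer: No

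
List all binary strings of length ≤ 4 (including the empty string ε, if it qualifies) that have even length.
Checking every binary string of length 0 to 4:
  Length 0: accepted: ε | rejected: (none)
  Length 1: accepted: (none) | rejected: 0, 1
  Length 2: accepted: 00, 01, 10, 11 | rejected: (none)
  Length 3: accepted: (none) | rejected: 000, 001, 010, 011, 100, 101, 110, 111
  Length 4: accepted: 0000, 0001, 0010, 0011, 0100, 0101, 0110, 0111, 1000, 1001, 1010, 1011, 1100, 1101, 1110, 1111 | rejected: (none)
Total: 21 string(s).

Final answer: ε, 00, 01, 10, 11, 0000, 0001, 0010, 0011, 0100, 0101, 0110, 0111, 1000, 1001, 1010, 1011, 1100, 1101, 1110, 1111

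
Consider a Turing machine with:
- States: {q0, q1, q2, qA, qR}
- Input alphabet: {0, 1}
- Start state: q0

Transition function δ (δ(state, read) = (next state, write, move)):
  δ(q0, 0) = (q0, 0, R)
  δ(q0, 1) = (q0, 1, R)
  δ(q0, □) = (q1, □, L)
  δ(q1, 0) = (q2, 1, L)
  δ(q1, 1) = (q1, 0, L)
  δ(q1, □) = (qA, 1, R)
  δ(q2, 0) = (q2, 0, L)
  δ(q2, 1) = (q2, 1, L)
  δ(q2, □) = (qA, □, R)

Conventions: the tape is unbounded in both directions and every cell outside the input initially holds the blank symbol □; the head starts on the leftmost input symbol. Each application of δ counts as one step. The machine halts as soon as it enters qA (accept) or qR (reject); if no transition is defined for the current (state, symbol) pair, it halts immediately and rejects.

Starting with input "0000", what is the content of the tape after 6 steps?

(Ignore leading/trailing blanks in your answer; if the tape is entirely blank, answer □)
Step 0: [q0]0000 (head at position 0)
Step 1: δ(q0, 0) = (q0, 0, R)  ⊢  0[q0]000 (head at position 1)
Step 2: δ(q0, 0) = (q0, 0, R)  ⊢  00[q0]00 (head at position 2)
Step 3: δ(q0, 0) = (q0, 0, R)  ⊢  000[q0]0 (head at position 3)
Step 4: δ(q0, 0) = (q0, 0, R)  ⊢  0000[q0]□ (head at position 4)
Step 5: δ(q0, □) = (q1, □, L)  ⊢  000[q1]0□ (head at position 3)
Step 6: δ(q1, 0) = (q2, 1, L)  ⊢  00[q2]01□ (head at position 2)
Tape after 6 steps (ignoring surrounding blanks): 0001

Final answer: Tape: 0001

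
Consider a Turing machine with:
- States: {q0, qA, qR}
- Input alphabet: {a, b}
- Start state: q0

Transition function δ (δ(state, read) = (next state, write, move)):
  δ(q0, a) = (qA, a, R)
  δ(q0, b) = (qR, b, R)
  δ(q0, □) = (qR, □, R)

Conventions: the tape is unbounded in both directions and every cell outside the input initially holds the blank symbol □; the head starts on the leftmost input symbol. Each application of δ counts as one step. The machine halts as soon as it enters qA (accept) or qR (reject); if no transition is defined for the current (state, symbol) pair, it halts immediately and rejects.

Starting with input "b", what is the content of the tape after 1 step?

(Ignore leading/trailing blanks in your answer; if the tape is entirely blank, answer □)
Step 0: [q0]b (head at position 0)
Step 1: δ(q0, b) = (qR, b, R)  ⊢  b[qR]□ (head at position 1)
Tape after 1 step (ignoring surrounding blanks): b

Final answer: Tape: b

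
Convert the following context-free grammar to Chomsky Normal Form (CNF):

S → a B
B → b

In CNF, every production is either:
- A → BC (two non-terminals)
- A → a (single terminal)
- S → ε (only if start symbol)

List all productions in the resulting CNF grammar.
The grammar has no ε-productions or unit productions to eliminate.
S → a B has terminal a in a right-hand side of length ≥ 2: introduce T_a → a and use T_a in place of a.
B → b is already in CNF (single terminal) – keep it.
S → a B becomes S → T_a B.
Resulting CNF grammar (3 productions): T_a → a; B → b; S → T_a B

Final answer: T_a → a; B → b; S → T_a B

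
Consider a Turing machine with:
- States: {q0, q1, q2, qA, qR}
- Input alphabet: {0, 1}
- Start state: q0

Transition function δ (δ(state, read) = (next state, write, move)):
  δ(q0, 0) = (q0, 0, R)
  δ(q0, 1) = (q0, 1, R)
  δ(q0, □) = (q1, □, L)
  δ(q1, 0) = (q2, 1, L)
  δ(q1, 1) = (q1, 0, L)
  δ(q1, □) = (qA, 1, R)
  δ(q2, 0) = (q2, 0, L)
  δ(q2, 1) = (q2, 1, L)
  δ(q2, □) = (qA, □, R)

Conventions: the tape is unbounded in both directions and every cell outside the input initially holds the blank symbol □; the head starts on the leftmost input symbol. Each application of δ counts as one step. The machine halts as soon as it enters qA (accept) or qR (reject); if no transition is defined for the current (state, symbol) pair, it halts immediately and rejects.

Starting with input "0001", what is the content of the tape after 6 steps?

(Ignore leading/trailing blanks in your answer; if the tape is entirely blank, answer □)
Step 0: [q0]0001 (head at position 0)
Step 1: δ(q0, 0) = (q0, 0, R)  ⊢  0[q0]001 (head at position 1)
Step 2: δ(q0, 0) = (q0, 0, R)  ⊢  00[q0]01 (head at position 2)
Step 3: δ(q0, 0) = (q0, 0, R)  ⊢  000[q0]1 (head at position 3)
Step 4: δ(q0, 1) = (q0, 1, R)  ⊢  0001[q0]□ (head at position 4)
Step 5: δ(q0, □) = (q1, □, L)  ⊢  000[q1]1□ (head at position 3)
Step 6: δ(q1, 1) = (q1, 0, L)  ⊢  00[q1]00□ (head at position 2)
Tape after 6 steps (ignoring surrounding blanks): 0000

Final answer: Tape: 0000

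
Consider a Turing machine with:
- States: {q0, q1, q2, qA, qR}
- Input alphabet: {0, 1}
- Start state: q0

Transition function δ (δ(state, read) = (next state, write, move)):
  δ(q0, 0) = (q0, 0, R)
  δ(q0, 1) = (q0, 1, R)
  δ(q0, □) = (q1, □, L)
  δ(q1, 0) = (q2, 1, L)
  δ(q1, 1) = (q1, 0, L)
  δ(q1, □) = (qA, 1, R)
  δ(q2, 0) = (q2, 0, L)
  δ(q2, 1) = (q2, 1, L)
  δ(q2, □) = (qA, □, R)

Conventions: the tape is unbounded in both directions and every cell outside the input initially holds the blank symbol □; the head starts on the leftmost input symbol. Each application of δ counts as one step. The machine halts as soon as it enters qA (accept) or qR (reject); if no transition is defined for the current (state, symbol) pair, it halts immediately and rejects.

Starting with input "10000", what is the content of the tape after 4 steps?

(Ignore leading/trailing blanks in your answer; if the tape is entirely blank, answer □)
Step 0: [q0]10000 (head at position 0)
Step 1: δ(q0, 1) = (q0, 1, R)  ⊢  1[q0]0000 (head at position 1)
Step 2: δ(q0, 0) = (q0, 0, R)  ⊢  10[q0]000 (head at position 2)
Step 3: δ(q0, 0) = (q0, 0, R)  ⊢  100[q0]00 (head at position 3)
Step 4: δ(q0, 0) = (q0, 0, R)  ⊢  1000[q0]0 (head at position 4)
Tape after 4 steps (ignoring surrounding blanks): 10000

Final answer: Tape: 10000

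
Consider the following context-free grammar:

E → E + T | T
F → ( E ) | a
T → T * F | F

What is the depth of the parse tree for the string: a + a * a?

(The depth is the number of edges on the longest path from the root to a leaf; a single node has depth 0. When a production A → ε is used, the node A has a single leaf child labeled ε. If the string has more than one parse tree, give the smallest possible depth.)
The grammar is unambiguous; the parse tree of a + a * a is:
E → E + T at the root (depth 0).
  Left E (depth 1) → T (2) → F (3) → a (4).
  Right T (depth 1) → T * F; that T (2) → F (3) → a (4); F (2) → a (3).
The longest root-to-leaf paths have 4 edges.
Depth = 4.

Final answer: 4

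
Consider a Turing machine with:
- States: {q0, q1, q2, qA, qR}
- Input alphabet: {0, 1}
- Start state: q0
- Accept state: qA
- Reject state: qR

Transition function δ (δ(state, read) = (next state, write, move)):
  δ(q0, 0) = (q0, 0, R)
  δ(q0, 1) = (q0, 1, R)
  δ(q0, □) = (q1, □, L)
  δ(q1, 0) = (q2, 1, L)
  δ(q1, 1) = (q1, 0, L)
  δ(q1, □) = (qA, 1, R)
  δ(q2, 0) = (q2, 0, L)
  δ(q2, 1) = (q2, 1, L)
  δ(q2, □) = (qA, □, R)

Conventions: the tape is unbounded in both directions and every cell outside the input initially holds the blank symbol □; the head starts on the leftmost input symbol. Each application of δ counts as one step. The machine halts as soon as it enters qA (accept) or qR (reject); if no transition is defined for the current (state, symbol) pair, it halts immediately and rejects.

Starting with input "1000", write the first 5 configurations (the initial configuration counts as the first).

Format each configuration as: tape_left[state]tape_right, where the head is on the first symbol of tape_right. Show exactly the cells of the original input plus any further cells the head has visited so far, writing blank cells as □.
Step 0: [q0]1000 (head at position 0)
Step 1: δ(q0, 1) = (q0, 1, R)  ⊢  1[q0]000 (head at position 1)
Step 2: δ(q0, 0) = (q0, 0, R)  ⊢  10[q0]00 (head at position 2)
Step 3: δ(q0, 0) = (q0, 0, R)  ⊢  100[q0]0 (head at position 3)
Step 4: δ(q0, 0) = (q0, 0, R)  ⊢  1000[q0]□ (head at position 4)

Final answer: [q0]1000 ⊢ 1[q0]000 ⊢ 10[q0]00 ⊢ 100[q0]0 ⊢ 1000[q0]□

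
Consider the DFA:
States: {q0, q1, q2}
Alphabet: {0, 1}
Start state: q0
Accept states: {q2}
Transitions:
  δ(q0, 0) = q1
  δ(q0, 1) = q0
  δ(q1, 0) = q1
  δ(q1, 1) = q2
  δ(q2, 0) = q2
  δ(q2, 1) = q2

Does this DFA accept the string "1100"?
Processing string "1100":
  q0 --1--> q0
  q0 --1--> q0
  q0 --0--> q1
  q1 --0--> q1
Final state: q1
Accept states: {q2}
q1 is not an accept state, so the string is rejected.

Final answer: No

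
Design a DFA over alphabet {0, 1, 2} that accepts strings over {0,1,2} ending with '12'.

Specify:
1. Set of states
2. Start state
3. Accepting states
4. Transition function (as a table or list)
One valid DFA (any DFA recognizing the same language is acceptable):
States: {q0, q1, q2}
Start: q0
Accepting: {q2}
Transitions (accepting states marked with *):
State | 0 | 1 | 2 | Accepting
-----------------------------
q0    | q0 | q1 | q0 |  
q1    | q0 | q1 | q2 |  
q2    | q0 | q1 | q0 | *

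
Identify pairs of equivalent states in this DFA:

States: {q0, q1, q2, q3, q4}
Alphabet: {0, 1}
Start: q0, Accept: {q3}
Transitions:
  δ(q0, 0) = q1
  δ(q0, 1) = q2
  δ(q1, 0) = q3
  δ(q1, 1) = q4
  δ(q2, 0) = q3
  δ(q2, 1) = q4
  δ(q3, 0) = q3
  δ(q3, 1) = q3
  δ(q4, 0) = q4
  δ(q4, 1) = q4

Using the table-filling algorithm:
Round 0 – mark pairs where exactly one state is accepting: (q0,q3), (q1,q3), (q2,q3), (q3,q4)
Round 1 – newly marked: (q0,q1) [on 0: q1 vs q3, already marked]; (q0,q2) [on 0: q1 vs q3, already marked]; (q1,q4) [on 0: q3 vs q4, already marked]; (q2,q4) [on 0: q3 vs q4, already marked]
Round 2 – newly marked: (q0,q4) [on 0: q1 vs q4, already marked]
No further pairs can be marked.
(q1, q2) unmarked: δ(q1,0)=q3, δ(q2,0)=q3; δ(q1,1)=q4, δ(q2,1)=q4 → equivalent
Equivalent pairs: (q1, q2)

Final answer: Equivalent pairs: (q1, q2)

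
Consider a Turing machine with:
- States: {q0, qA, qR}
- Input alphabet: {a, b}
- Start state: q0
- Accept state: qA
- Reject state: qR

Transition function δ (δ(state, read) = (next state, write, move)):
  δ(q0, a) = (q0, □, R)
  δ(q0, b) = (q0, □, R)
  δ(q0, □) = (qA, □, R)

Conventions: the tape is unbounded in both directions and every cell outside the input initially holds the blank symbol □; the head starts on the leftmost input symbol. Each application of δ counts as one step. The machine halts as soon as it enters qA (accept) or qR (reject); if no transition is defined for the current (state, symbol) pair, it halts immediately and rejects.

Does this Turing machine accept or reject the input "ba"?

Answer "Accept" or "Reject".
Step 0: [q0]ba (head at position 0)
Step 1: δ(q0, b) = (q0, □, R)  ⊢  □[q0]a (head at position 1)
Step 2: δ(q0, a) = (q0, □, R)  ⊢  □□[q0]□ (head at position 2)
Step 3: δ(q0, □) = (qA, □, R)  ⊢  □□□[qA]□ (head at position 3)
The machine is in qA, so it halts and accepts.

Final answer: Accept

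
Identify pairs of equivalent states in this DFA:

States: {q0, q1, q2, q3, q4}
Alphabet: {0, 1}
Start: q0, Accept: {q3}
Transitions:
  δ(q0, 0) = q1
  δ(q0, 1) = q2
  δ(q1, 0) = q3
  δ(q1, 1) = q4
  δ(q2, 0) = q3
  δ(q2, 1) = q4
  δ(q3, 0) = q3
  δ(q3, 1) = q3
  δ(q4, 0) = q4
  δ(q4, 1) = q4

Using the table-filling algorithm:
Round 0 – mark pairs where exactly one state is accepting: (q0,q3), (q1,q3), (q2,q3), (q3,q4)
Round 1 – newly marked: (q0,q1) [on 0: q1 vs q3, already marked]; (q0,q2) [on 0: q1 vs q3, already marked]; (q1,q4) [on 0: q3 vs q4, already marked]; (q2,q4) [on 0: q3 vs q4, already marked]
Round 2 – newly marked: (q0,q4) [on 0: q1 vs q4, already marked]
No further pairs can be marked.
(q1, q2) unmarked: δ(q1,0)=q3, δ(q2,0)=q3; δ(q1,1)=q4, δ(q2,1)=q4 → equivalent
Equivalent pairs: (q1, q2)

Final answer: Equivalent pairs: (q1, q2)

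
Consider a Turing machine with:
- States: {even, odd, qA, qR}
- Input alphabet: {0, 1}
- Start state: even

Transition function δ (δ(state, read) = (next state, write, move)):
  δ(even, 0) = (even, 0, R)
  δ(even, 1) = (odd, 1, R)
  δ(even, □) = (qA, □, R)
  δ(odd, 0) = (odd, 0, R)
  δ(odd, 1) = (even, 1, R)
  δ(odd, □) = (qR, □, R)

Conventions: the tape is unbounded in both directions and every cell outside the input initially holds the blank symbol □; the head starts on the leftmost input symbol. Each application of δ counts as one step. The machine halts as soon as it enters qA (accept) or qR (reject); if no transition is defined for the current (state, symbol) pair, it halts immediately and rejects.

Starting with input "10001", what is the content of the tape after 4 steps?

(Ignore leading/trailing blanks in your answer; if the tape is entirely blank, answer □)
Step 0: [even]10001 (head at position 0)
Step 1: δ(even, 1) = (odd, 1, R)  ⊢  1[odd]0001 (head at position 1)
Step 2: δ(odd, 0) = (odd, 0, R)  ⊢  10[odd]001 (head at position 2)
Step 3: δ(odd, 0) = (odd, 0, R)  ⊢  100[odd]01 (head at position 3)
Step 4: δ(odd, 0) = (odd, 0, R)  ⊢  1000[odd]1 (head at position 4)
Tape after 4 steps (ignoring surrounding blanks): 10001

Final answer: Tape: 10001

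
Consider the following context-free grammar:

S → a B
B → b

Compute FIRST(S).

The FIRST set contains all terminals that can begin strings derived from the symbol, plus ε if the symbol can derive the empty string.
S has the single production S → a B, whose right-hand side begins with the terminal a. So FIRST(S) = {a}.

Final answer: {a}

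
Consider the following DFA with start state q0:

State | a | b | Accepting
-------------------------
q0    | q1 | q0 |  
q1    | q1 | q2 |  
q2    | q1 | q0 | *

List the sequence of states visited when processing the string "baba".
q0 → q0 → q1 → q2 → q1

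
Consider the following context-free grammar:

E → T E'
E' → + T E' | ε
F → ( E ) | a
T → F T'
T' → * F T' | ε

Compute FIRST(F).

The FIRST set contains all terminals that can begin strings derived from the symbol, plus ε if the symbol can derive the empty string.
FIRST(F): F → ( E ) contributes '(' and F → a contributes 'a', so FIRST(F) = {(, a}. F is not nullable.

Final answer: {(, a}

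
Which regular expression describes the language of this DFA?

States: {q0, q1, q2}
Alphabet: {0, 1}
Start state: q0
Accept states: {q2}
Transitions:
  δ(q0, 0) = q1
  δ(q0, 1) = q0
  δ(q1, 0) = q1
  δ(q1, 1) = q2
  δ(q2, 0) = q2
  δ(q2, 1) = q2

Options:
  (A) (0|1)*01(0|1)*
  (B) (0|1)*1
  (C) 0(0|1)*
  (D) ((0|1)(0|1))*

Testing sample strings against the DFA:
  '0110' -> accepted
  '11011' -> accepted
  '10010' -> accepted
  '1101' -> accepted
Checking each option for a counterexample:
  (A) (0|1)*01(0|1)*: agrees with the DFA on all strings of length ≤ 4
  (B) (0|1)*1: '1' is rejected by the DFA but matches the regex → eliminated
  (C) 0(0|1)*: '0' is rejected by the DFA but matches the regex → eliminated
  (D) ((0|1)(0|1))*: ε is rejected by the DFA but matches the regex → eliminated
Only (A) (0|1)*01(0|1)* is consistent with the DFA.

Final answer: (A) (0|1)*01(0|1)*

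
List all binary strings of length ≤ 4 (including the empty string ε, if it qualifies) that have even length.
Checking every binary string of length 0 to 4:
  Length 0: accepted: ε | rejected: (none)
  Length 1: accepted: (none) | rejected: 0, 1
  Length 2: accepted: 00, 01, 10, 11 | rejected: (none)
  Length 3: accepted: (none) | rejected: 000, 001, 010, 011, 100, 101, 110, 111
  Length 4: accepted: 0000, 0001, 0010, 0011, 0100, 0101, 0110, 0111, 1000, 1001, 1010, 1011, 1100, 1101, 1110, 1111 | rejected: (none)
Total: 21 string(s).

Final answer: ε, 00, 01, 10, 11, 0000, 0001, 0010, 0011, 0100, 0101, 0110, 0111, 1000, 1001, 1010, 1011, 1100, 1101, 1110, 1111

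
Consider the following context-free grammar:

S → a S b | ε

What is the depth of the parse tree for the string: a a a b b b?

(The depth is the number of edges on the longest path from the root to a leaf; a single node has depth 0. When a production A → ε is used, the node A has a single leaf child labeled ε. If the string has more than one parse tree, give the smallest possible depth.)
The only parse tree applies S → a S b 3 times (once per matching a…b pair) and then S → ε.
The S nodes sit at depths 0, 1, …, 3; the innermost S (depth 3) has the single child ε at depth 4.
The terminal leaves a, b are at depths 1..3, so the longest root-to-leaf path is S → S → … → S → ε with 4 edges.
Depth = 4.

Final answer: 4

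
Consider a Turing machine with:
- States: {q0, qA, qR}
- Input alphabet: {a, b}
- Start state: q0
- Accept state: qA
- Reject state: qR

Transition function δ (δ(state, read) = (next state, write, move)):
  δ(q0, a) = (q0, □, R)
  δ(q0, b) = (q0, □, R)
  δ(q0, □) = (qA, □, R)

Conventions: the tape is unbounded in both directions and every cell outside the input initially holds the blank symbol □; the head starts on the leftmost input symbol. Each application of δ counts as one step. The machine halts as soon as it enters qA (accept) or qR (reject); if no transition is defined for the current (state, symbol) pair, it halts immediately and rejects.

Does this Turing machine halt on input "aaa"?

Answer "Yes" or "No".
Step 0: [q0]aaa (head at position 0)
Step 1: δ(q0, a) = (q0, □, R)  ⊢  □[q0]aa (head at position 1)
Step 2: δ(q0, a) = (q0, □, R)  ⊢  □□[q0]a (head at position 2)
Step 3: δ(q0, a) = (q0, □, R)  ⊢  □□□[q0]□ (head at position 3)
Step 4: δ(q0, □) = (qA, □, R)  ⊢  □□□□[qA]□ (head at position 4)
The machine is in qA, so it halts and accepts.
It halts after 4 steps.

Final answer: Yes - halts after 4 steps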